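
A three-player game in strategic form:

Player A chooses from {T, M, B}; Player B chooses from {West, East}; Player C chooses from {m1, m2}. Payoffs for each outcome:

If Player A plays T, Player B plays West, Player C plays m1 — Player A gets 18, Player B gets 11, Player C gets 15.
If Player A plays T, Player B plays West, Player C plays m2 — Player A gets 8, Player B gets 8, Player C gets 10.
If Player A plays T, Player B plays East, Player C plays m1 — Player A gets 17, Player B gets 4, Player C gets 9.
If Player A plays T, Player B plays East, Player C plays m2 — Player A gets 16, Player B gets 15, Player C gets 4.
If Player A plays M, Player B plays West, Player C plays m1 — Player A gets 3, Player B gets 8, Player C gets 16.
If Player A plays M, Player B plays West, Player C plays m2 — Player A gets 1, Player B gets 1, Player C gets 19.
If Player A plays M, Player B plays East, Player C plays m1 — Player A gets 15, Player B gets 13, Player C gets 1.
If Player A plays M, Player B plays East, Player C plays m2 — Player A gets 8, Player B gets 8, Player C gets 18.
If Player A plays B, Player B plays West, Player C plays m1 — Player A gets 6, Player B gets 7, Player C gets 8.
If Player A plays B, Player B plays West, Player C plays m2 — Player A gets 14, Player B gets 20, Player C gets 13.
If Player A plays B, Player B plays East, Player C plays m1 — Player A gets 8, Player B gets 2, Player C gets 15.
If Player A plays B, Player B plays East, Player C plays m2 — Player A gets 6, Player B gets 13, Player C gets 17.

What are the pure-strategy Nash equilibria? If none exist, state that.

Pure-strategy Nash equilibria: (T, West, m1); (B, West, m2)

Player A against (West, m1): payoffs 18, 3, 6 → best response T.
Player A against (West, m2): payoffs 8, 1, 14 → best response B.
Player A against (East, m1): payoffs 17, 15, 8 → best response T.
Player A against (East, m2): payoffs 16, 8, 6 → best response T.
Player B against (T, m1): payoffs 11, 4 → best response West.
Player B against (T, m2): payoffs 8, 15 → best response East.
Player B against (M, m1): payoffs 8, 13 → best response East.
Player B against (M, m2): payoffs 1, 8 → best response East.
Player B against (B, m1): payoffs 7, 2 → best response West.
Player B against (B, m2): payoffs 20, 13 → best response West.
Player C against (T, West): payoffs 15, 10 → best response m1.
Player C against (T, East): payoffs 9, 4 → best response m1.
Player C against (M, West): payoffs 16, 19 → best response m2.
Player C against (M, East): payoffs 1, 18 → best response m2.
Player C against (B, West): payoffs 8, 13 → best response m2.
Player C against (B, East): payoffs 15, 17 → best response m2.
Mutual best responses: (T, West, m1); (B, West, m2).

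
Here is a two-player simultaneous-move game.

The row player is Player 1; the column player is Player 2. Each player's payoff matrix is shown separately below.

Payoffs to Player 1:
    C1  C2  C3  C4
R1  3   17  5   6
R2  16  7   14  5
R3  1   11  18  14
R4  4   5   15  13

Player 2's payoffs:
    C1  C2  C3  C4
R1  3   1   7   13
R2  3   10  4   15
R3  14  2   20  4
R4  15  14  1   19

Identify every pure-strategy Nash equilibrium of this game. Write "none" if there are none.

(R1, C1): Player 1 can switch to R2 (3 → 16). Not NE.
(R1, C2): Player 2 can switch to C1 (1 → 3). Not NE.
(R1, C3): Player 1 can switch to R2 (5 → 14). Not NE.
(R1, C4): Player 1 can switch to R3 (6 → 14). Not NE.
(R2, C1): Player 2 can switch to C2 (3 → 10). Not NE.
(R2, C2): Player 1 can switch to R1 (7 → 17). Not NE.
(R2, C3): Player 1 can switch to R3 (14 → 18). Not NE.
(R2, C4): Player 1 can switch to R1 (5 → 6). Not NE.
(R3, C1): Player 1 can switch to R1 (1 → 3). Not NE.
(R3, C2): Player 1 can switch to R1 (11 → 17). Not NE.
(R3, C3): Player 1 gets 18, best alternative 15; Player 2 gets 20, best alternative 14. No profitable deviation — NE.
(R3, C4): Player 2 can switch to C1 (4 → 14). Not NE.
(R4, C1): Player 1 can switch to R2 (4 → 16). Not NE.
(The remaining 3 profiles each have a profitable deviation by the same check.)

(R3, C3)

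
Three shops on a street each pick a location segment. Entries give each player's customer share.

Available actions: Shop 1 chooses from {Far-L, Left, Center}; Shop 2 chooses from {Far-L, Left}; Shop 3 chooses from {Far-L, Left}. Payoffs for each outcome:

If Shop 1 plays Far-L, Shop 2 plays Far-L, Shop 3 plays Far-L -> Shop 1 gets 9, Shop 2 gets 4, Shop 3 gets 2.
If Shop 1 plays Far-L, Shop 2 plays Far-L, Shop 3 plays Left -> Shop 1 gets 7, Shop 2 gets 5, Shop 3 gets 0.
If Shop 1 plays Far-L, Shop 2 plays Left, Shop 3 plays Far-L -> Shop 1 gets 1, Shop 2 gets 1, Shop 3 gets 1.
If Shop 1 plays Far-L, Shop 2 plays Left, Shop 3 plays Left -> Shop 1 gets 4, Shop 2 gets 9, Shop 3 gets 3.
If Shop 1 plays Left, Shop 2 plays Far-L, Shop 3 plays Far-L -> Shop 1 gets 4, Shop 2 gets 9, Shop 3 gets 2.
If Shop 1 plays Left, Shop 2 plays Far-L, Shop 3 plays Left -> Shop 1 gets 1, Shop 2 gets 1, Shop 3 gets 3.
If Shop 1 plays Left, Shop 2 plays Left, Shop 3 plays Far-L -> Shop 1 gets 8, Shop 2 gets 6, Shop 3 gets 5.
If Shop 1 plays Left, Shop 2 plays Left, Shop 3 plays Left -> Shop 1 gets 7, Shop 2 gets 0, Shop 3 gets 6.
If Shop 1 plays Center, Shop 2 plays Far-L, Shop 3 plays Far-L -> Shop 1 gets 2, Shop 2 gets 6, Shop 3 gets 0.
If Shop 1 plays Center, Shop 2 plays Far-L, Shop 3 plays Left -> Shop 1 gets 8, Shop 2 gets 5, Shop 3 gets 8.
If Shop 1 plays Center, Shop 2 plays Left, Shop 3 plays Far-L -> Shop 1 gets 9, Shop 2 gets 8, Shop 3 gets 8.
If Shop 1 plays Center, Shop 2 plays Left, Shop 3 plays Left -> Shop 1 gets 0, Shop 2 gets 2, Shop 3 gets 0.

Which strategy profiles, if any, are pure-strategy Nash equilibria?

Shop 1 against (Far-L, Far-L): payoffs 9, 4, 2 → best response Far-L.
Shop 1 against (Far-L, Left): payoffs 7, 1, 8 → best response Center.
Shop 1 against (Left, Far-L): payoffs 1, 8, 9 → best response Center.
Shop 1 against (Left, Left): payoffs 4, 7, 0 → best response Left.
Shop 2 against (Far-L, Far-L): payoffs 4, 1 → best response Far-L.
Shop 2 against (Far-L, Left): payoffs 5, 9 → best response Left.
Shop 2 against (Left, Far-L): payoffs 9, 6 → best response Far-L.
Shop 2 against (Left, Left): payoffs 1, 0 → best response Far-L.
Shop 2 against (Center, Far-L): payoffs 6, 8 → best response Left.
Shop 2 against (Center, Left): payoffs 5, 2 → best response Far-L.
Shop 3 against (Far-L, Far-L): payoffs 2, 0 → best response Far-L.
Shop 3 against (Far-L, Left): payoffs 1, 3 → best response Left.
Shop 3 against (Left, Far-L): payoffs 2, 3 → best response Left.
Shop 3 against (Left, Left): payoffs 5, 6 → best response Left.
Shop 3 against (Center, Far-L): payoffs 0, 8 → best response Left.
Shop 3 against (Center, Left): payoffs 8, 0 → best response Far-L.
Mutual best responses: (Far-L, Far-L, Far-L); (Center, Far-L, Left); (Center, Left, Far-L).

(Far-L, Far-L, Far-L) and (Center, Far-L, Left) and (Center, Left, Far-L)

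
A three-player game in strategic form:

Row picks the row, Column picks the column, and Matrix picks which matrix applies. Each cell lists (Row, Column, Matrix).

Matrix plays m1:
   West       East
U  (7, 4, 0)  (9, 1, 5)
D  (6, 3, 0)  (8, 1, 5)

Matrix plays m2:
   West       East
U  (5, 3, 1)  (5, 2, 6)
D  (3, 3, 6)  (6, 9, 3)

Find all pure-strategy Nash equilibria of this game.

(U, West, m2)

For each player, find the best response to each opponent profile; mutual best responses are the pure NE.
Row against (West, m1): payoffs 7, 6 → best response U.
Row against (West, m2): payoffs 5, 3 → best response U.
Row against (East, m1): payoffs 9, 8 → best response U.
Row against (East, m2): payoffs 5, 6 → best response D.
Column against (U, m1): payoffs 4, 1 → best response West.
Column against (U, m2): payoffs 3, 2 → best response West.
Column against (D, m1): payoffs 3, 1 → best response West.
Column against (D, m2): payoffs 3, 9 → best response East.
Matrix against (U, West): payoffs 0, 1 → best response m2.
Matrix against (U, East): payoffs 5, 6 → best response m2.
Matrix against (D, West): payoffs 0, 6 → best response m2.
Matrix against (D, East): payoffs 5, 3 → best response m1.
Mutual best responses: (U, West, m2).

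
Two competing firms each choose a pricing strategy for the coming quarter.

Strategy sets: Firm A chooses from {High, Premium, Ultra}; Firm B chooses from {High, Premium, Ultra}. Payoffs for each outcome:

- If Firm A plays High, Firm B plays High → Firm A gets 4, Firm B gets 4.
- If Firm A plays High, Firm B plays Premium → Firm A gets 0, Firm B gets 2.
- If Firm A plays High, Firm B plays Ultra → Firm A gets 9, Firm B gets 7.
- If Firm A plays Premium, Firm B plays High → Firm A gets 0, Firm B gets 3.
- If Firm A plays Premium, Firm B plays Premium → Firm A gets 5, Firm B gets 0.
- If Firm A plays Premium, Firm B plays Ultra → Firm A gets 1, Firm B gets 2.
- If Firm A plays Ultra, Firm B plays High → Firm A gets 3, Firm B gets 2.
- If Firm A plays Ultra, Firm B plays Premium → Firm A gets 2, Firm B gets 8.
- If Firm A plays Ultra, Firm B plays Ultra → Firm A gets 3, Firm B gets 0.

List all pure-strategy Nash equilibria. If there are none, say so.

(High, High): Firm B can switch to Ultra (4 → 7). Not NE.
(High, Premium): Firm A can switch to Premium (0 → 5). Not NE.
(High, Ultra): Firm A gets 9, best alternative 3; Firm B gets 7, best alternative 4. No profitable deviation — NE.
(Premium, High): Firm A can switch to High (0 → 4). Not NE.
(Premium, Premium): Firm B can switch to High (0 → 3). Not NE.
(Premium, Ultra): Firm A can switch to High (1 → 9). Not NE.
(Ultra, High): Firm A can switch to High (3 → 4). Not NE.
(Ultra, Premium): Firm A can switch to Premium (2 → 5). Not NE.
(Ultra, Ultra): Firm A can switch to High (3 → 9). Not NE.

The unique pure-strategy Nash equilibrium is (High, Ultra).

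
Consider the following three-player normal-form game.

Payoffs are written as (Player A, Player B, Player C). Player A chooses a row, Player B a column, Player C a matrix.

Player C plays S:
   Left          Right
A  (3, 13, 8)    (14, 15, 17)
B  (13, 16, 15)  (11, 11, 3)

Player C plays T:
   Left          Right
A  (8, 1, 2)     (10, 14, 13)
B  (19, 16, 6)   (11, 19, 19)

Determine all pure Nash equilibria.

(A, Right, S) and (B, Left, S) and (B, Right, T)

Player A against (Left, S): payoffs 3, 13 → best response B.
Player A against (Left, T): payoffs 8, 19 → best response B.
Player A against (Right, S): payoffs 14, 11 → best response A.
Player A against (Right, T): payoffs 10, 11 → best response B.
Player B against (A, S): payoffs 13, 15 → best response Right.
Player B against (A, T): payoffs 1, 14 → best response Right.
Player B against (B, S): payoffs 16, 11 → best response Left.
Player B against (B, T): payoffs 16, 19 → best response Right.
Player C against (A, Left): payoffs 8, 2 → best response S.
Player C against (A, Right): payoffs 17, 13 → best response S.
Player C against (B, Left): payoffs 15, 6 → best response S.
Player C against (B, Right): payoffs 3, 19 → best response T.
Mutual best responses: (A, Right, S); (B, Left, S); (B, Right, T).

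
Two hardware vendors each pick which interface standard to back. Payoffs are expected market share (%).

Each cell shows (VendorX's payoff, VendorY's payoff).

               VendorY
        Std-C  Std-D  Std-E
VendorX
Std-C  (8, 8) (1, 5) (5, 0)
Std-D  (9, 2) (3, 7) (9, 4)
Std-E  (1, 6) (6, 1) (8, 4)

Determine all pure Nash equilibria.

(Std-C, Std-C): VendorX can switch to Std-D (8 → 9). Not NE.
(Std-C, Std-D): VendorX can switch to Std-D (1 → 3). Not NE.
(Std-C, Std-E): VendorX can switch to Std-D (5 → 9). Not NE.
(Std-D, Std-C): VendorY can switch to Std-D (2 → 7). Not NE.
(Std-D, Std-D): VendorX can switch to Std-E (3 → 6). Not NE.
(Std-D, Std-E): VendorY can switch to Std-D (4 → 7). Not NE.
(The remaining 3 profiles each have a profitable deviation by the same check.)

No pure-strategy Nash equilibrium.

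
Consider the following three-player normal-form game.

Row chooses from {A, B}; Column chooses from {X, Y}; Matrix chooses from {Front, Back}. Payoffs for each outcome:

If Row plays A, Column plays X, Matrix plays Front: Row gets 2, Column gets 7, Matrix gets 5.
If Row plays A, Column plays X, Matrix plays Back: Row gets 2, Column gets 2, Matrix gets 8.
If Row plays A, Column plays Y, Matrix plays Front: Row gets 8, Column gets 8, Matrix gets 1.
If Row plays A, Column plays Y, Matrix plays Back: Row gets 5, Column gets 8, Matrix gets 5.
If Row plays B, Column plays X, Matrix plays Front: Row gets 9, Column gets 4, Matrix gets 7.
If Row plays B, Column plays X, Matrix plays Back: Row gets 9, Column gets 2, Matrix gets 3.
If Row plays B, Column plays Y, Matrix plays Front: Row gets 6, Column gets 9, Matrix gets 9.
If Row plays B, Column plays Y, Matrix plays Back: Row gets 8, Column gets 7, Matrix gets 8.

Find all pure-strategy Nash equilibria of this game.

Check each profile: it is a Nash equilibrium iff no player can strictly gain by switching unilaterally.
(A, X, Front): Row can switch to B (2 → 9). Not NE.
(A, X, Back): Row can switch to B (2 → 9). Not NE.
(A, Y, Front): Matrix can switch to Back (1 → 5). Not NE.
(A, Y, Back): Row can switch to B (5 → 8). Not NE.
(B, X, Front): Column can switch to Y (4 → 9). Not NE.
(B, X, Back): Column can switch to Y (2 → 7). Not NE.
(B, Y, Front): Row can switch to A (6 → 8). Not NE.
(B, Y, Back): Matrix can switch to Front (8 → 9). Not NE.

No pure-strategy Nash equilibrium.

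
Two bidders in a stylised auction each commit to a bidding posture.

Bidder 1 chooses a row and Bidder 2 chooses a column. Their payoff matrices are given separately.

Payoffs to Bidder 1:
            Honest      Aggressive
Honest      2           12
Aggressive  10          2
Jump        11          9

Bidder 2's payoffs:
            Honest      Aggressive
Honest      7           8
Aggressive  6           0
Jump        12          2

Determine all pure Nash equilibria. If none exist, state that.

The pure Nash equilibria are (Honest, Aggressive) and (Jump, Honest).

For each strategy profile, look for a profitable unilateral deviation.
(Honest, Honest): Bidder 1 can switch to Aggressive (2 → 10). Not NE.
(Honest, Aggressive): Bidder 1 gets 12, best alternative 9; Bidder 2 gets 8, best alternative 7. No profitable deviation — NE.
(Aggressive, Honest): Bidder 1 can switch to Jump (10 → 11). Not NE.
(Aggressive, Aggressive): Bidder 1 can switch to Honest (2 → 12). Not NE.
(Jump, Honest): Bidder 1 gets 11, best alternative 10; Bidder 2 gets 12, best alternative 2. No profitable deviation — NE.
(Jump, Aggressive): Bidder 1 can switch to Honest (9 → 12). Not NE.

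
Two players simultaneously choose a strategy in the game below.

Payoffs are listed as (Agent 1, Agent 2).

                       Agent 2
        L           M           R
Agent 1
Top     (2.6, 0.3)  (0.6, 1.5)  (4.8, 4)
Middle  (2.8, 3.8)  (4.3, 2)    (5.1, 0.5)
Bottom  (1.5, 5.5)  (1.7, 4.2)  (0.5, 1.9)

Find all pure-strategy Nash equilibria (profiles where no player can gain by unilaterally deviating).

(Top, L): Agent 1 can switch to Middle (2.6 → 2.8). Not NE.
(Top, M): Agent 1 can switch to Middle (0.6 → 4.3). Not NE.
(Top, R): Agent 1 can switch to Middle (4.8 → 5.1). Not NE.
(Middle, L): Agent 1 gets 2.8, best alternative 2.6; Agent 2 gets 3.8, best alternative 2. No profitable deviation — NE.
(Middle, M): Agent 2 can switch to L (2 → 3.8). Not NE.
(Middle, R): Agent 2 can switch to L (0.5 → 3.8). Not NE.
(Bottom, L): Agent 1 can switch to Top (1.5 → 2.6). Not NE.
(The remaining 2 profiles each have a profitable deviation by the same check.)

Pure NE: (Middle, L)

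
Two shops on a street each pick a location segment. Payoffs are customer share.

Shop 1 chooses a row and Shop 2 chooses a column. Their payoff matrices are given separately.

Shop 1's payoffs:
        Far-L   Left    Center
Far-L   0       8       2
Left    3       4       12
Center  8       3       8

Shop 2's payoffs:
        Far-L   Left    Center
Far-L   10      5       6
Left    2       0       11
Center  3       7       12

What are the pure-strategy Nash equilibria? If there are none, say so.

Shop 1 against Far-L: payoffs 0, 3, 8 → best response Center.
Shop 1 against Left: payoffs 8, 4, 3 → best response Far-L.
Shop 1 against Center: payoffs 2, 12, 8 → best response Left.
Shop 2 against Far-L: payoffs 10, 5, 6 → best response Far-L.
Shop 2 against Left: payoffs 2, 0, 11 → best response Center.
Shop 2 against Center: payoffs 3, 7, 12 → best response Center.
Mutual best responses: (Left, Center).

The unique pure-strategy Nash equilibrium is (Left, Center).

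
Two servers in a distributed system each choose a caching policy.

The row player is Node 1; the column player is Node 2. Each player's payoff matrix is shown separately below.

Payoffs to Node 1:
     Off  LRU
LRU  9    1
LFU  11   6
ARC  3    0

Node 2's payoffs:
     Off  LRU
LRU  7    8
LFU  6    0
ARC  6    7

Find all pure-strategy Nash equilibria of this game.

Node 1 against Off: payoffs 9, 11, 3 → best response LFU.
Node 1 against LRU: payoffs 1, 6, 0 → best response LFU.
Node 2 against LRU: payoffs 7, 8 → best response LRU.
Node 2 against LFU: payoffs 6, 0 → best response Off.
Node 2 against ARC: payoffs 6, 7 → best response LRU.
Mutual best responses: (LFU, Off).

(LFU, Off)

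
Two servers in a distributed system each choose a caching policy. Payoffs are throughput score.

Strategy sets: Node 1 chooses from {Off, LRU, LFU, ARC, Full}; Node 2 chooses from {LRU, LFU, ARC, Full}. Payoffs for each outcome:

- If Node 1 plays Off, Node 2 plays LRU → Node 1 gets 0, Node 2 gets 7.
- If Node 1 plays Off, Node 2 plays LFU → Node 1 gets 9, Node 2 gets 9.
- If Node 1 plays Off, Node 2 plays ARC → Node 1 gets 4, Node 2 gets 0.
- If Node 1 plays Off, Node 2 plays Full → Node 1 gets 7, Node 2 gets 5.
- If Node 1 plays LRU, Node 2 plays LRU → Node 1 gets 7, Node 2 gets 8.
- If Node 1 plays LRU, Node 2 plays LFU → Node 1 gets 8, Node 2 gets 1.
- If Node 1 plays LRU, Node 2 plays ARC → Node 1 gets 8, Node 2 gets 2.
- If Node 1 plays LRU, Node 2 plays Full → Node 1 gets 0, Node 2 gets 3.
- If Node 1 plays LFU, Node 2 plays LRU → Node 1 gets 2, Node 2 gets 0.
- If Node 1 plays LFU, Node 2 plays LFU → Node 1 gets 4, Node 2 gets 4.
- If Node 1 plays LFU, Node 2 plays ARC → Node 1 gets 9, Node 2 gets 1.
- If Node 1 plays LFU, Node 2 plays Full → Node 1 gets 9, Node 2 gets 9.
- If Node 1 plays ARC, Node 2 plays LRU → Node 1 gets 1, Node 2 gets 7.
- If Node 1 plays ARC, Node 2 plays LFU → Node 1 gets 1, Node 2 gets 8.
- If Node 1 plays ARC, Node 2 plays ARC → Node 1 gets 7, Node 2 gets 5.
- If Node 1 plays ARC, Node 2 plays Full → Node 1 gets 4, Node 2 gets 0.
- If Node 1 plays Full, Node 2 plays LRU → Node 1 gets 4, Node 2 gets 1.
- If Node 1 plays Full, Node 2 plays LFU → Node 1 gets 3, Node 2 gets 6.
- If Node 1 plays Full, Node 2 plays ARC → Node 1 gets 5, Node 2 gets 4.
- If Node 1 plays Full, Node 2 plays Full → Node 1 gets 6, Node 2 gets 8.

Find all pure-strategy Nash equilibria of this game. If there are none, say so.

(Off, LFU) and (LRU, LRU) and (LFU, Full)

Node 1 against LRU: payoffs 0, 7, 2, 1, 4 → best response LRU.
Node 1 against LFU: payoffs 9, 8, 4, 1, 3 → best response Off.
Node 1 against ARC: payoffs 4, 8, 9, 7, 5 → best response LFU.
Node 1 against Full: payoffs 7, 0, 9, 4, 6 → best response LFU.
Node 2 against Off: payoffs 7, 9, 0, 5 → best response LFU.
Node 2 against LRU: payoffs 8, 1, 2, 3 → best response LRU.
Node 2 against LFU: payoffs 0, 4, 1, 9 → best response Full.
Node 2 against ARC: payoffs 7, 8, 5, 0 → best response LFU.
Node 2 against Full: payoffs 1, 6, 4, 8 → best response Full.
Mutual best responses: (Off, LFU); (LRU, LRU); (LFU, Full).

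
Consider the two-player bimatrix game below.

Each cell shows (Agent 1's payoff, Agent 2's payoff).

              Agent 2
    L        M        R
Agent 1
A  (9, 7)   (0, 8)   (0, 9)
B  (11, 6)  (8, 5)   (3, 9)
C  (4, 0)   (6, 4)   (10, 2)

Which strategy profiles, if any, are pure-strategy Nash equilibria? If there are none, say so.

No pure-strategy Nash equilibrium.

Check each profile: it is a Nash equilibrium iff no player can strictly gain by switching unilaterally.
(A, L): Agent 1 can switch to B (9 → 11). Not NE.
(A, M): Agent 1 can switch to B (0 → 8). Not NE.
(A, R): Agent 1 can switch to B (0 → 3). Not NE.
(B, L): Agent 2 can switch to R (6 → 9). Not NE.
(B, M): Agent 2 can switch to L (5 → 6). Not NE.
(B, R): Agent 1 can switch to C (3 → 10). Not NE.
(C, L): Agent 1 can switch to A (4 → 9). Not NE.
(C, M): Agent 1 can switch to B (6 → 8). Not NE.
(C, R): Agent 2 can switch to M (2 → 4). Not NE.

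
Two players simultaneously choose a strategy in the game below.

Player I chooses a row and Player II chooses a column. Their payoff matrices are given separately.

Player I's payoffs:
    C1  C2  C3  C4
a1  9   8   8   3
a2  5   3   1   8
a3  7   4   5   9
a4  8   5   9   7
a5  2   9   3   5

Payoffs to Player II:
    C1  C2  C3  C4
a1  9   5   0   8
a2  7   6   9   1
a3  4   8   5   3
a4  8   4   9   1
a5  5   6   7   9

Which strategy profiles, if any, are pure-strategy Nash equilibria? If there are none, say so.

Check each profile: it is a Nash equilibrium iff no player can strictly gain by switching unilaterally.
(a1, C1): Player I gets 9, best alternative 8; Player II gets 9, best alternative 8. No profitable deviation — NE.
(a1, C2): Player I can switch to a5 (8 → 9). Not NE.
(a1, C3): Player I can switch to a4 (8 → 9). Not NE.
(a1, C4): Player I can switch to a2 (3 → 8). Not NE.
(a2, C1): Player I can switch to a1 (5 → 9). Not NE.
(a2, C2): Player I can switch to a1 (3 → 8). Not NE.
(a2, C3): Player I can switch to a1 (1 → 8). Not NE.
(a4, C3): Player I gets 9, best alternative 8; Player II gets 9, best alternative 8. No profitable deviation — NE.
(The remaining 12 profiles each have a profitable deviation by the same check.)

The pure Nash equilibria are (a1, C1), (a4, C3).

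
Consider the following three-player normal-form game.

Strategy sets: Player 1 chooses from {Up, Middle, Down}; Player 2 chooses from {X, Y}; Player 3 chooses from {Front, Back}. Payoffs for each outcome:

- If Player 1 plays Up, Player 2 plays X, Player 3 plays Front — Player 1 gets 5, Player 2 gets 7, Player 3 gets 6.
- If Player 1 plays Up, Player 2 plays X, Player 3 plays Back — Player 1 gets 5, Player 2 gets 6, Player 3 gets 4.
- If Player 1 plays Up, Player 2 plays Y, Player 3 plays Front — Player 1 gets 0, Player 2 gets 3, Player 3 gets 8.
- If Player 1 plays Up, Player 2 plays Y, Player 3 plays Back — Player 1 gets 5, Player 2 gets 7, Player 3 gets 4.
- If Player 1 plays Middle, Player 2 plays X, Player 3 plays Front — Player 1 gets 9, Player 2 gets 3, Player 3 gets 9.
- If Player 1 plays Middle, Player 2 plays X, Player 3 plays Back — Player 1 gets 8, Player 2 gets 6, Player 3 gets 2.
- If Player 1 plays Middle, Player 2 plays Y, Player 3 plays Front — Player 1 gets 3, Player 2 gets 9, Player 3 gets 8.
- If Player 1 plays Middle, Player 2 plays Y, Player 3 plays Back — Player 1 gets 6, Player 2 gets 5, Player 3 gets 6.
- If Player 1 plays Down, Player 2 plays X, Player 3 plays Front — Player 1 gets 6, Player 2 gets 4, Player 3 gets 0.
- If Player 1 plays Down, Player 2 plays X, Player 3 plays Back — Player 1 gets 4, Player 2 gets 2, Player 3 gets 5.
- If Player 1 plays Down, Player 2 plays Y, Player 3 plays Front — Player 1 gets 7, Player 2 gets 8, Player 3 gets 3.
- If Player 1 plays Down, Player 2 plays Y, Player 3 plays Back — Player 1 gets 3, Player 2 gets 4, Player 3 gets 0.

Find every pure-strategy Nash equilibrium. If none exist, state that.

Pure NE: (Down, Y, Front)

For each strategy profile, look for a profitable unilateral deviation.
(Up, X, Front): Player 1 can switch to Middle (5 → 9). Not NE.
(Up, X, Back): Player 1 can switch to Middle (5 → 8). Not NE.
(Up, Y, Front): Player 1 can switch to Middle (0 → 3). Not NE.
(Up, Y, Back): Player 1 can switch to Middle (5 → 6). Not NE.
(Middle, X, Front): Player 2 can switch to Y (3 → 9). Not NE.
(Middle, X, Back): Player 3 can switch to Front (2 → 9). Not NE.
(Middle, Y, Front): Player 1 can switch to Down (3 → 7). Not NE.
(Middle, Y, Back): Player 2 can switch to X (5 → 6). Not NE.
(Down, X, Front): Player 1 can switch to Middle (6 → 9). Not NE.
(Down, X, Back): Player 1 can switch to Up (4 → 5). Not NE.
(Down, Y, Front): Player 1 gets 7, best alternative 3; Player 2 gets 8, best alternative 4; Player 3 gets 3, best alternative 0. No profitable deviation — NE.
(The remaining 1 profile has a profitable deviation by the same check.)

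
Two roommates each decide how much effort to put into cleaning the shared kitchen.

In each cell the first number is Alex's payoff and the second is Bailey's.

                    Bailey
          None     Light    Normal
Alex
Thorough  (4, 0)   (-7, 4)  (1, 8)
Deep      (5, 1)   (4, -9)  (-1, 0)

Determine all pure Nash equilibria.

Pure-strategy Nash equilibria: (Thorough, Normal), (Deep, None)

(Thorough, None): Alex can switch to Deep (4 → 5). Not NE.
(Thorough, Light): Alex can switch to Deep (-7 → 4). Not NE.
(Thorough, Normal): Alex gets 1, best alternative -1; Bailey gets 8, best alternative 4. No profitable deviation — NE.
(Deep, None): Alex gets 5, best alternative 4; Bailey gets 1, best alternative 0. No profitable deviation — NE.
(Deep, Light): Bailey can switch to None (-9 → 1). Not NE.
(Deep, Normal): Alex can switch to Thorough (-1 → 1). Not NE.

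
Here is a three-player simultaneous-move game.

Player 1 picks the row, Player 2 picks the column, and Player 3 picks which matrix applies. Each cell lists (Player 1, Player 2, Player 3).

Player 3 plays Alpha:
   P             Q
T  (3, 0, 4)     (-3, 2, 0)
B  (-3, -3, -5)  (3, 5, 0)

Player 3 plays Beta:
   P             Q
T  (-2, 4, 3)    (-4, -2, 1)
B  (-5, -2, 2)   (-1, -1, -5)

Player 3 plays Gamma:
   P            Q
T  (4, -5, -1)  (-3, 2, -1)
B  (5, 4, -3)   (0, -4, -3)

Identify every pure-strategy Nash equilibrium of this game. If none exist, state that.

For each player, find the best response to each opponent profile; mutual best responses are the pure NE.
Player 1 against (P, Alpha): payoffs 3, -3 → best response T.
Player 1 against (P, Beta): payoffs -2, -5 → best response T.
Player 1 against (P, Gamma): payoffs 4, 5 → best response B.
Player 1 against (Q, Alpha): payoffs -3, 3 → best response B.
Player 1 against (Q, Beta): payoffs -4, -1 → best response B.
Player 1 against (Q, Gamma): payoffs -3, 0 → best response B.
Player 2 against (T, Alpha): payoffs 0, 2 → best response Q.
Player 2 against (T, Beta): payoffs 4, -2 → best response P.
Player 2 against (T, Gamma): payoffs -5, 2 → best response Q.
Player 2 against (B, Alpha): payoffs -3, 5 → best response Q.
Player 2 against (B, Beta): payoffs -2, -1 → best response Q.
Player 2 against (B, Gamma): payoffs 4, -4 → best response P.
Player 3 against (T, P): payoffs 4, 3, -1 → best response Alpha.
Player 3 against (T, Q): payoffs 0, 1, -1 → best response Beta.
Player 3 against (B, P): payoffs -5, 2, -3 → best response Beta.
Player 3 against (B, Q): payoffs 0, -5, -3 → best response Alpha.
Mutual best responses: (B, Q, Alpha).

The unique pure-strategy Nash equilibrium is (B, Q, Alpha).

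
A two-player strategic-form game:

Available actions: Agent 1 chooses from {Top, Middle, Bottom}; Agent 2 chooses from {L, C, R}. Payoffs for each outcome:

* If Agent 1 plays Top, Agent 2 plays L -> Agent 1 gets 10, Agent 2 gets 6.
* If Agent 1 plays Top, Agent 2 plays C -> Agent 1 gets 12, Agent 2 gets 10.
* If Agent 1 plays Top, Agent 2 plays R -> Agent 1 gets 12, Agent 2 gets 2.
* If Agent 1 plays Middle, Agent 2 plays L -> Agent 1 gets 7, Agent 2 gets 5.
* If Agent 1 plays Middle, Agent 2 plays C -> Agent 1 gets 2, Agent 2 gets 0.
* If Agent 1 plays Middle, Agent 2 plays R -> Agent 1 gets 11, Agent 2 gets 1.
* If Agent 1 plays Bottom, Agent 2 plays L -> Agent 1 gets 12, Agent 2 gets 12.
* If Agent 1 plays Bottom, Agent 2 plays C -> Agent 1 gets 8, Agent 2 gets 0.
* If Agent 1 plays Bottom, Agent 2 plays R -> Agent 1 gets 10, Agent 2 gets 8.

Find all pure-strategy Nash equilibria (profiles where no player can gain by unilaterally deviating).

Check each profile: it is a Nash equilibrium iff no player can strictly gain by switching unilaterally.
(Top, L): Agent 1 can switch to Bottom (10 → 12). Not NE.
(Top, C): Agent 1 gets 12, best alternative 8; Agent 2 gets 10, best alternative 6. No profitable deviation — NE.
(Top, R): Agent 2 can switch to L (2 → 6). Not NE.
(Middle, L): Agent 1 can switch to Top (7 → 10). Not NE.
(Middle, C): Agent 1 can switch to Top (2 → 12). Not NE.
(Middle, R): Agent 1 can switch to Top (11 → 12). Not NE.
(Bottom, L): Agent 1 gets 12, best alternative 10; Agent 2 gets 12, best alternative 8. No profitable deviation — NE.
(Bottom, C): Agent 1 can switch to Top (8 → 12). Not NE.
(Bottom, R): Agent 1 can switch to Top (10 → 12). Not NE.

The pure Nash equilibria are (Top, C), (Bottom, L).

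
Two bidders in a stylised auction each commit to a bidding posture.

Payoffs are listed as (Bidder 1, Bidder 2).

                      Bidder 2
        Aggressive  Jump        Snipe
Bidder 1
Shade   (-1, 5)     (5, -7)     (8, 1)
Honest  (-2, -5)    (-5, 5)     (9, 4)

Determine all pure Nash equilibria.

(Shade, Aggressive)

Bidder 1 against Aggressive: payoffs -1, -2 → best response Shade.
Bidder 1 against Jump: payoffs 5, -5 → best response Shade.
Bidder 1 against Snipe: payoffs 8, 9 → best response Honest.
Bidder 2 against Shade: payoffs 5, -7, 1 → best response Aggressive.
Bidder 2 against Honest: payoffs -5, 5, 4 → best response Jump.
Mutual best responses: (Shade, Aggressive).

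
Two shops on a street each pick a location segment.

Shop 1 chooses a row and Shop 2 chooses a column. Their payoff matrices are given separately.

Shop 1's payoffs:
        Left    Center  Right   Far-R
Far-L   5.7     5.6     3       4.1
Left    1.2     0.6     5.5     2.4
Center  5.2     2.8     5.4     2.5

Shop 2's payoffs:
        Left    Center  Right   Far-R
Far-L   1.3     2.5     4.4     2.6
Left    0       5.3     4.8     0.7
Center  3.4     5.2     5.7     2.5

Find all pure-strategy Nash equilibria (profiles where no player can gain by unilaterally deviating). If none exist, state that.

No pure-strategy Nash equilibrium.

For each player, find the best response to each opponent profile; mutual best responses are the pure NE.
Shop 1 against Left: payoffs 5.7, 1.2, 5.2 → best response Far-L.
Shop 1 against Center: payoffs 5.6, 0.6, 2.8 → best response Far-L.
Shop 1 against Right: payoffs 3, 5.5, 5.4 → best response Left.
Shop 1 against Far-R: payoffs 4.1, 2.4, 2.5 → best response Far-L.
Shop 2 against Far-L: payoffs 1.3, 2.5, 4.4, 2.6 → best response Right.
Shop 2 against Left: payoffs 0, 5.3, 4.8, 0.7 → best response Center.
Shop 2 against Center: payoffs 3.4, 5.2, 5.7, 2.5 → best response Right.
No profile is a mutual best response for all players.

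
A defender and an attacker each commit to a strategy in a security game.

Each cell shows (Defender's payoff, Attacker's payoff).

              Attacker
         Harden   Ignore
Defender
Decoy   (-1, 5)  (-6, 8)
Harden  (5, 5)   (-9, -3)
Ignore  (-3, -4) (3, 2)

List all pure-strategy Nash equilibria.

(Decoy, Harden): Defender can switch to Harden (-1 → 5). Not NE.
(Decoy, Ignore): Defender can switch to Ignore (-6 → 3). Not NE.
(Harden, Harden): Defender gets 5, best alternative -1; Attacker gets 5, best alternative -3. No profitable deviation — NE.
(Harden, Ignore): Defender can switch to Decoy (-9 → -6). Not NE.
(Ignore, Harden): Defender can switch to Decoy (-3 → -1). Not NE.
(Ignore, Ignore): Defender gets 3, best alternative -6; Attacker gets 2, best alternative -4. No profitable deviation — NE.

(Harden, Harden); (Ignore, Ignore)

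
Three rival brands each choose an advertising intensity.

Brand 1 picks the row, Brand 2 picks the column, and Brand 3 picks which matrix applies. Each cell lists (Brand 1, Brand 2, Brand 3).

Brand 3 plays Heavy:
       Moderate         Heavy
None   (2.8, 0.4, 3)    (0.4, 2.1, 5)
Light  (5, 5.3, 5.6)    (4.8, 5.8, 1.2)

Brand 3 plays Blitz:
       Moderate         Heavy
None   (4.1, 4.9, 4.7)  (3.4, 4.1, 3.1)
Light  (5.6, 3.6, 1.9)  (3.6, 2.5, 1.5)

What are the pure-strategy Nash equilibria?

(None, Moderate, Heavy): Brand 1 can switch to Light (2.8 → 5). Not NE.
(None, Moderate, Blitz): Brand 1 can switch to Light (4.1 → 5.6). Not NE.
(None, Heavy, Heavy): Brand 1 can switch to Light (0.4 → 4.8). Not NE.
(None, Heavy, Blitz): Brand 1 can switch to Light (3.4 → 3.6). Not NE.
(Light, Moderate, Heavy): Brand 2 can switch to Heavy (5.3 → 5.8). Not NE.
(Light, Moderate, Blitz): Brand 3 can switch to Heavy (1.9 → 5.6). Not NE.
(The remaining 2 profiles each have a profitable deviation by the same check.)

No pure-strategy Nash equilibrium.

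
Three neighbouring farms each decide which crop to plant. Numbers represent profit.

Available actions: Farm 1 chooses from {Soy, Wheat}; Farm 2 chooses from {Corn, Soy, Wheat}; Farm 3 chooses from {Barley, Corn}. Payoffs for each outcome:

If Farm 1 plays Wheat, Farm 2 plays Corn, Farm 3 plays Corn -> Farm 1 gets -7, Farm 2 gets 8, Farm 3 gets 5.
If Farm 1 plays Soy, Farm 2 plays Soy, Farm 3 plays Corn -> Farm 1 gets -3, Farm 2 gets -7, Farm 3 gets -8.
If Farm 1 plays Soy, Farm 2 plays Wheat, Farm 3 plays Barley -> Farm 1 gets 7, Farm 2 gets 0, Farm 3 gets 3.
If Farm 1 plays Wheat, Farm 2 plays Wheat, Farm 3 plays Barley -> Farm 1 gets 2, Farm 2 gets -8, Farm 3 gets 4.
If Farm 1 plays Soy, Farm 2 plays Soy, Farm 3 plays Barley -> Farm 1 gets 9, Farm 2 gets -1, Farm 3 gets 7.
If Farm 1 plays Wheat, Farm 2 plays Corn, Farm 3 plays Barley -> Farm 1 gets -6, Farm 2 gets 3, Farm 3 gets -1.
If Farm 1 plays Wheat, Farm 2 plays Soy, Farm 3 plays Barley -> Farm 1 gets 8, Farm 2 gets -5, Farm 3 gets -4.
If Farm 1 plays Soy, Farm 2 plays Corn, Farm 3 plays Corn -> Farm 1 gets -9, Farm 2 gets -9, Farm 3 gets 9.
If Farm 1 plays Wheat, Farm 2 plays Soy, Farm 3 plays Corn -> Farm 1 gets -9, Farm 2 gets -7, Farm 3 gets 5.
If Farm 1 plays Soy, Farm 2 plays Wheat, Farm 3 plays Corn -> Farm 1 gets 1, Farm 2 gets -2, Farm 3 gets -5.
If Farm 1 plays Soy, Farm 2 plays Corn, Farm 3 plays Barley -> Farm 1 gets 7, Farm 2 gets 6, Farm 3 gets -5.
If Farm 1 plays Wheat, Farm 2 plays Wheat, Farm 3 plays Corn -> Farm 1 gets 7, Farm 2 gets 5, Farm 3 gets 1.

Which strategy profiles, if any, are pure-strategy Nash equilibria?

The unique pure-strategy Nash equilibrium is (Wheat, Corn, Corn).

(Soy, Corn, Barley): Farm 3 can switch to Corn (-5 → 9). Not NE.
(Soy, Corn, Corn): Farm 1 can switch to Wheat (-9 → -7). Not NE.
(Soy, Soy, Barley): Farm 2 can switch to Corn (-1 → 6). Not NE.
(Soy, Soy, Corn): Farm 2 can switch to Wheat (-7 → -2). Not NE.
(Soy, Wheat, Barley): Farm 2 can switch to Corn (0 → 6). Not NE.
(Soy, Wheat, Corn): Farm 1 can switch to Wheat (1 → 7). Not NE.
(Wheat, Corn, Barley): Farm 1 can switch to Soy (-6 → 7). Not NE.
(Wheat, Corn, Corn): Farm 1 gets -7, best alternative -9; Farm 2 gets 8, best alternative 5; Farm 3 gets 5, best alternative -1. No profitable deviation — NE.
(Wheat, Soy, Barley): Farm 1 can switch to Soy (8 → 9). Not NE.
(Wheat, Soy, Corn): Farm 1 can switch to Soy (-9 → -3). Not NE.
(Wheat, Wheat, Barley): Farm 1 can switch to Soy (2 → 7). Not NE.
(Wheat, Wheat, Corn): Farm 2 can switch to Corn (5 → 8). Not NE.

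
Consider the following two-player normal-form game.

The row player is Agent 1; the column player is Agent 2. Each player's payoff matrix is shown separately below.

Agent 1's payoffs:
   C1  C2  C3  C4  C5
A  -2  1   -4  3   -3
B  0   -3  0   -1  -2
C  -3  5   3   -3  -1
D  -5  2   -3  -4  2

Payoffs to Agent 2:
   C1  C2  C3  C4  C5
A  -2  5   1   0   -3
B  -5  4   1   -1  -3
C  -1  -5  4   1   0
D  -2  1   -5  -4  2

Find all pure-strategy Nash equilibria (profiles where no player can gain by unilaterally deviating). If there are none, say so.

The pure Nash equilibria are (C, C3), (D, C5).

(A, C1): Agent 1 can switch to B (-2 → 0). Not NE.
(A, C2): Agent 1 can switch to C (1 → 5). Not NE.
(A, C3): Agent 1 can switch to B (-4 → 0). Not NE.
(A, C4): Agent 2 can switch to C2 (0 → 5). Not NE.
(A, C5): Agent 1 can switch to B (-3 → -2). Not NE.
(B, C1): Agent 2 can switch to C2 (-5 → 4). Not NE.
(B, C2): Agent 1 can switch to A (-3 → 1). Not NE.
(B, C3): Agent 1 can switch to C (0 → 3). Not NE.
(C, C3): Agent 1 gets 3, best alternative 0; Agent 2 gets 4, best alternative 1. No profitable deviation — NE.
(D, C5): Agent 1 gets 2, best alternative -1; Agent 2 gets 2, best alternative 1. No profitable deviation — NE.
(The remaining 10 profiles each have a profitable deviation by the same check.)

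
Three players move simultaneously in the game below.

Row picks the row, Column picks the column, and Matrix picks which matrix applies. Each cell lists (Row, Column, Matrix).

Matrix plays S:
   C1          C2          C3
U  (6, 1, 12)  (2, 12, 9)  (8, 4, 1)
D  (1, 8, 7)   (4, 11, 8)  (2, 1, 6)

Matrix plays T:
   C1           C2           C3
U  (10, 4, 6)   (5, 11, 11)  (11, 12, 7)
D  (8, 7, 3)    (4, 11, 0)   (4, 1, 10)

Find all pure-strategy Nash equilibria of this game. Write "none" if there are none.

Row against (C1, S): payoffs 6, 1 → best response U.
Row against (C1, T): payoffs 10, 8 → best response U.
Row against (C2, S): payoffs 2, 4 → best response D.
Row against (C2, T): payoffs 5, 4 → best response U.
Row against (C3, S): payoffs 8, 2 → best response U.
Row against (C3, T): payoffs 11, 4 → best response U.
Column against (U, S): payoffs 1, 12, 4 → best response C2.
Column against (U, T): payoffs 4, 11, 12 → best response C3.
Column against (D, S): payoffs 8, 11, 1 → best response C2.
Column against (D, T): payoffs 7, 11, 1 → best response C2.
Matrix against (U, C1): payoffs 12, 6 → best response S.
Matrix against (U, C2): payoffs 9, 11 → best response T.
Matrix against (U, C3): payoffs 1, 7 → best response T.
Matrix against (D, C1): payoffs 7, 3 → best response S.
Matrix against (D, C2): payoffs 8, 0 → best response S.
Matrix against (D, C3): payoffs 6, 10 → best response T.
Mutual best responses: (U, C3, T); (D, C2, S).

Pure-strategy Nash equilibria: (U, C3, T) and (D, C2, S)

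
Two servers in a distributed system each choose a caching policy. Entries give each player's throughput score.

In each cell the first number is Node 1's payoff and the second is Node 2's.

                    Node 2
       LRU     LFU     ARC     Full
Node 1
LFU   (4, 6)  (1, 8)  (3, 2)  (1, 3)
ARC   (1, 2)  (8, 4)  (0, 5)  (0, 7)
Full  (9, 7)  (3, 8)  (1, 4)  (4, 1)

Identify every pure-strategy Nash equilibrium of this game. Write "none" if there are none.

This game has no pure Nash equilibrium.

Node 1 against LRU: payoffs 4, 1, 9 → best response Full.
Node 1 against LFU: payoffs 1, 8, 3 → best response ARC.
Node 1 against ARC: payoffs 3, 0, 1 → best response LFU.
Node 1 against Full: payoffs 1, 0, 4 → best response Full.
Node 2 against LFU: payoffs 6, 8, 2, 3 → best response LFU.
Node 2 against ARC: payoffs 2, 4, 5, 7 → best response Full.
Node 2 against Full: payoffs 7, 8, 4, 1 → best response LFU.
No profile is a mutual best response for all players.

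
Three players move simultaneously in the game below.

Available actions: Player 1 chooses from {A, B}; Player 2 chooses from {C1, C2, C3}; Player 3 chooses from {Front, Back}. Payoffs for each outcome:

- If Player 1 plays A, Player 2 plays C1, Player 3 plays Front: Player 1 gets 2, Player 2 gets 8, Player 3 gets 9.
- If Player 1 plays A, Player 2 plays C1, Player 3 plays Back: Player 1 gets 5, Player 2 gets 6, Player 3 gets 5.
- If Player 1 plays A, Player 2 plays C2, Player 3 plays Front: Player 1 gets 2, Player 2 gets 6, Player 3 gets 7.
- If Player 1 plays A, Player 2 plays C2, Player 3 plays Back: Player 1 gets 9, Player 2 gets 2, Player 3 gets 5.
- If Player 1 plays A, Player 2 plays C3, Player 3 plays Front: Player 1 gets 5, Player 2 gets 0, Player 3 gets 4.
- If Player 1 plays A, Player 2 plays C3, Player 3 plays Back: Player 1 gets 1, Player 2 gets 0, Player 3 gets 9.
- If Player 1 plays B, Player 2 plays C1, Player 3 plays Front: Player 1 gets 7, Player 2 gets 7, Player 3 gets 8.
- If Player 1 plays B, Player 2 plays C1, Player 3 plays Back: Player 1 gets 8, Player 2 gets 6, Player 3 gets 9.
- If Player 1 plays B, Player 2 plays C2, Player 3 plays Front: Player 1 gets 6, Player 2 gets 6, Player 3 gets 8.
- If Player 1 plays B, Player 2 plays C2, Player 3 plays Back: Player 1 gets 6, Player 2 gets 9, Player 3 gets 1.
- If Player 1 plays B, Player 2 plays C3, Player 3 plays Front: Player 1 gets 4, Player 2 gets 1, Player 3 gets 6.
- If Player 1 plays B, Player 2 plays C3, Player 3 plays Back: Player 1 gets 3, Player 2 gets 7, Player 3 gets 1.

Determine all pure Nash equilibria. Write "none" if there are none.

Player 1 against (C1, Front): payoffs 2, 7 → best response B.
Player 1 against (C1, Back): payoffs 5, 8 → best response B.
Player 1 against (C2, Front): payoffs 2, 6 → best response B.
Player 1 against (C2, Back): payoffs 9, 6 → best response A.
Player 1 against (C3, Front): payoffs 5, 4 → best response A.
Player 1 against (C3, Back): payoffs 1, 3 → best response B.
Player 2 against (A, Front): payoffs 8, 6, 0 → best response C1.
Player 2 against (A, Back): payoffs 6, 2, 0 → best response C1.
Player 2 against (B, Front): payoffs 7, 6, 1 → best response C1.
Player 2 against (B, Back): payoffs 6, 9, 7 → best response C2.
Player 3 against (A, C1): payoffs 9, 5 → best response Front.
Player 3 against (A, C2): payoffs 7, 5 → best response Front.
Player 3 against (A, C3): payoffs 4, 9 → best response Back.
Player 3 against (B, C1): payoffs 8, 9 → best response Back.
Player 3 against (B, C2): payoffs 8, 1 → best response Front.
Player 3 against (B, C3): payoffs 6, 1 → best response Front.
No profile is a mutual best response for all players.

No pure-strategy Nash equilibrium.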